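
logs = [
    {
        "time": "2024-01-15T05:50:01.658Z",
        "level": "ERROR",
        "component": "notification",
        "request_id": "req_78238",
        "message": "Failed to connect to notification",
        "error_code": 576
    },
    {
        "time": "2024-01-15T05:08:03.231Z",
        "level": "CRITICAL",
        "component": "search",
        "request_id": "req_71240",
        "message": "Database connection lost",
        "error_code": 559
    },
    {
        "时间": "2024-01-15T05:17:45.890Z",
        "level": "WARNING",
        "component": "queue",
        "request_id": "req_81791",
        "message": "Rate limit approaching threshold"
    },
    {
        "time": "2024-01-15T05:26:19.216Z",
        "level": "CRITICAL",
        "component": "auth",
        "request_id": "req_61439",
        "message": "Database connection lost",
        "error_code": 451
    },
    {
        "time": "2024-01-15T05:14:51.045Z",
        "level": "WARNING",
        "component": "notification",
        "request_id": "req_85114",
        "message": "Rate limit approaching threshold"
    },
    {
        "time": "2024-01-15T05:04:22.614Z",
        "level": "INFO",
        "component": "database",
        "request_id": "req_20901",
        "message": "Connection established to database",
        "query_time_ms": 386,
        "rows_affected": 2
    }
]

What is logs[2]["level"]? "WARNING"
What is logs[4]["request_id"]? "req_85114"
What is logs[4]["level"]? "WARNING"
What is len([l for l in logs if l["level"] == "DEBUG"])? 0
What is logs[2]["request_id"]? "req_81791"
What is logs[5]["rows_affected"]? 2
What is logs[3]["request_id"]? "req_61439"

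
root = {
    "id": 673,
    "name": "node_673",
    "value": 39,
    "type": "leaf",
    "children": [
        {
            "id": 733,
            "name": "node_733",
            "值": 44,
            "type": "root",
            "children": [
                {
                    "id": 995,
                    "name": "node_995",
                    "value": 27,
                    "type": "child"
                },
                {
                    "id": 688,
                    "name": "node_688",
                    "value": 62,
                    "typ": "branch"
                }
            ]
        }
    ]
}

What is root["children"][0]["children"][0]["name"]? "node_995"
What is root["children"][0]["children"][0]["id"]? 995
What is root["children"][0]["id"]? 733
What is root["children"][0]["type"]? "root"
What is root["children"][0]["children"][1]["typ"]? "branch"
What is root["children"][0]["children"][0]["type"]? "child"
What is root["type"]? "leaf"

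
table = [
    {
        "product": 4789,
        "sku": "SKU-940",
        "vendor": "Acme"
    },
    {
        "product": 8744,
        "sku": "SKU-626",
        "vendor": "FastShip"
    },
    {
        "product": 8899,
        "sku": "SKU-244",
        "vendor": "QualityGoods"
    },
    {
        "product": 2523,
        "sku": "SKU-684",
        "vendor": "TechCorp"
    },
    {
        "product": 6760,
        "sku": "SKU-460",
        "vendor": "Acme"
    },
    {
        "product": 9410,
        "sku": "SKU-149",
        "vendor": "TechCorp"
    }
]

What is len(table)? 6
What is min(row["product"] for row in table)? 2523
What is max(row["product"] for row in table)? 9410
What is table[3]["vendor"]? "TechCorp"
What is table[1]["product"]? 8744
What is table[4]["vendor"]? "Acme"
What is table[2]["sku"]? "SKU-244"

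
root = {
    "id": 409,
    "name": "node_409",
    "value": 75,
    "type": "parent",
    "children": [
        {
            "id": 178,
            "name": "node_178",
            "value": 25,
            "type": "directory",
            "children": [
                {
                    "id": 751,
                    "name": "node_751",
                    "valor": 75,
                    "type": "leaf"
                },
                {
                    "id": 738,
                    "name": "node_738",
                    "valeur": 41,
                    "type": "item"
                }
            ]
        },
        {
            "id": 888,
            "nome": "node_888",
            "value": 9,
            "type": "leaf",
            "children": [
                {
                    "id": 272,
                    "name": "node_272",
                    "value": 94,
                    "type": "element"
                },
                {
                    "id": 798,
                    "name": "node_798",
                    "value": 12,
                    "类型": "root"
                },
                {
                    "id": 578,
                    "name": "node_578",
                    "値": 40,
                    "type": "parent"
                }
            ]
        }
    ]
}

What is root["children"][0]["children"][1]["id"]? 738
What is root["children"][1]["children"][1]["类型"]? "root"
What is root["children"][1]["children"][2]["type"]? "parent"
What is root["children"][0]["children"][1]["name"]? "node_738"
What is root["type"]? "parent"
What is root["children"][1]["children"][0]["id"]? 272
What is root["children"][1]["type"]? "leaf"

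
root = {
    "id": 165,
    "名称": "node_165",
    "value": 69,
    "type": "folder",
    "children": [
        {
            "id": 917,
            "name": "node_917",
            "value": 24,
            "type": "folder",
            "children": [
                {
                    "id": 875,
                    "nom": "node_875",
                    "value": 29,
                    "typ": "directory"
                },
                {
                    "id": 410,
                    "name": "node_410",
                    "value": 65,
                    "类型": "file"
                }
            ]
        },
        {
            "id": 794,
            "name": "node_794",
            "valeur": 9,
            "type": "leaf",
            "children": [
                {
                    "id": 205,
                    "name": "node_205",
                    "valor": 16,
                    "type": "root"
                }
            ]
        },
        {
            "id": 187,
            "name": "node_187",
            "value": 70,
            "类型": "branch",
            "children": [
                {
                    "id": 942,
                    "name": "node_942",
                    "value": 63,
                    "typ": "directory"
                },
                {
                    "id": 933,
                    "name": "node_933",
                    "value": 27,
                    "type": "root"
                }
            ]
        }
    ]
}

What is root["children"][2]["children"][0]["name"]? "node_942"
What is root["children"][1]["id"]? 794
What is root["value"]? 69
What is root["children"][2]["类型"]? "branch"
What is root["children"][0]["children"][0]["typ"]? "directory"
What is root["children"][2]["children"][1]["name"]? "node_933"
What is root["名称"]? "node_165"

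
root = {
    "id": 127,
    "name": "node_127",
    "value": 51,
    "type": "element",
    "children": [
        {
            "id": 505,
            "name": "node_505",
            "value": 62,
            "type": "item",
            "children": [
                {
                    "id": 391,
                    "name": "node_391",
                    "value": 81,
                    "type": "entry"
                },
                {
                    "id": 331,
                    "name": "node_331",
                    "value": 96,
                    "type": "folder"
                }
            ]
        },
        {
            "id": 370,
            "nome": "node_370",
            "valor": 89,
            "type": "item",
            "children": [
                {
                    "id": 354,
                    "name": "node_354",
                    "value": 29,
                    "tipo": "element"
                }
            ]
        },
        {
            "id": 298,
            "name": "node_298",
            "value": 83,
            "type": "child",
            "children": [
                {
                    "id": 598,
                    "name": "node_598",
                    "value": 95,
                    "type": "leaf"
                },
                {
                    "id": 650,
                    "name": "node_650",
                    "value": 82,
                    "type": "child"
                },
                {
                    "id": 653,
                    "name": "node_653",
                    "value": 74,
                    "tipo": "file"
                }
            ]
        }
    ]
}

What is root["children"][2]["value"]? 83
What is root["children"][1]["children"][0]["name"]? "node_354"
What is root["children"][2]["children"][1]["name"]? "node_650"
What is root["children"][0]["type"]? "item"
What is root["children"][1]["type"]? "item"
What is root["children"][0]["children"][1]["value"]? 96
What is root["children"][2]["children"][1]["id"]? 650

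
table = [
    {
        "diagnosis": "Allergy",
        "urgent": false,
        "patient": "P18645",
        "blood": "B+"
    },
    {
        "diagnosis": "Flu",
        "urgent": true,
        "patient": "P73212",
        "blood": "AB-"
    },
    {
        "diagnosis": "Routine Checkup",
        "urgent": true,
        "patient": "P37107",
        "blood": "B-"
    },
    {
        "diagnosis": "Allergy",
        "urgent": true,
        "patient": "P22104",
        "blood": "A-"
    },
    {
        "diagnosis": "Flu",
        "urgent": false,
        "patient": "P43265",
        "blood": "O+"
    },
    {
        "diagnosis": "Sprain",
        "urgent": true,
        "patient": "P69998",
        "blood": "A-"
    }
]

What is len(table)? 6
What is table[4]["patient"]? "P43265"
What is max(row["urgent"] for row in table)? True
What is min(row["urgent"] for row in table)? False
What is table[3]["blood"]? "A-"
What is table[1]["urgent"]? True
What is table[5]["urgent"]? True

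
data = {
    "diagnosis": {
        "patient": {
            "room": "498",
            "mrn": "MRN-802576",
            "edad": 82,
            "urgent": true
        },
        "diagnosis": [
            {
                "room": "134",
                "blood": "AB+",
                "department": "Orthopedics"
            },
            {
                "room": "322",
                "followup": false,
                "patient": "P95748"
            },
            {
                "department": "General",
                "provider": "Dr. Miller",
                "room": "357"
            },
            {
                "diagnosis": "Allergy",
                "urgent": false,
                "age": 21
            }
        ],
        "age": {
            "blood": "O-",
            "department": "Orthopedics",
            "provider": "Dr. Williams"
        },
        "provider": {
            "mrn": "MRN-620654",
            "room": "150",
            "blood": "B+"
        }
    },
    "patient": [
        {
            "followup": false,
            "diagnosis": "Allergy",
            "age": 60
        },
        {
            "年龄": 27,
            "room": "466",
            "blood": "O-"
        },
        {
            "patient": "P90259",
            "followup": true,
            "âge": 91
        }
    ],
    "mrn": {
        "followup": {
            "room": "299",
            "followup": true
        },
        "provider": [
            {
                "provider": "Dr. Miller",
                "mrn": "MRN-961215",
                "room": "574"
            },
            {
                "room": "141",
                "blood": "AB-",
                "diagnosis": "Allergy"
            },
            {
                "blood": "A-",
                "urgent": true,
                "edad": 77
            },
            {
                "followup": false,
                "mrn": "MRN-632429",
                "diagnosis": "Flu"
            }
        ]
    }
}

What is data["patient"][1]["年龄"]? 27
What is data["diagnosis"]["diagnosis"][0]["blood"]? "AB+"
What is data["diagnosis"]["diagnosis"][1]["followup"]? False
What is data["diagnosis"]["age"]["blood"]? "O-"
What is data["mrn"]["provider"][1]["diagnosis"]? "Allergy"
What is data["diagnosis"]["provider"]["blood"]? "B+"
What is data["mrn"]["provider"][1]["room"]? "141"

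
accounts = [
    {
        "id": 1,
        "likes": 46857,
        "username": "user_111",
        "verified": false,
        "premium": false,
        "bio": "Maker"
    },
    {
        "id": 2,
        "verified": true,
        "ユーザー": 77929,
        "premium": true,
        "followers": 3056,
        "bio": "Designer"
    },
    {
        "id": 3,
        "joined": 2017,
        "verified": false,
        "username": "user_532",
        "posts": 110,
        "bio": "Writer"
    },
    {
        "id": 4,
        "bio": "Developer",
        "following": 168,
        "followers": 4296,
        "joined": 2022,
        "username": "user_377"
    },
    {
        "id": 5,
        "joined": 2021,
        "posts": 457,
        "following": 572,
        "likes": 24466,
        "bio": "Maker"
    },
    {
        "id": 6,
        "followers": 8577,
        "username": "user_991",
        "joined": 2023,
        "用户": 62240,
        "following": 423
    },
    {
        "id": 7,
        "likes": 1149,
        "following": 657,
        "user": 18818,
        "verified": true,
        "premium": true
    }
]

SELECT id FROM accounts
[1, 2, 3, 4, 5, 6, 7]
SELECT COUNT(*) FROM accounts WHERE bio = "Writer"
1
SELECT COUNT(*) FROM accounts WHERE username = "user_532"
1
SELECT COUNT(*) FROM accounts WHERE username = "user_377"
1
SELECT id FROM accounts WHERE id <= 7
[1, 2, 3, 4, 5, 6, 7]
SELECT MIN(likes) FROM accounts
1149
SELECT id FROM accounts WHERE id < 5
[1, 2, 3, 4]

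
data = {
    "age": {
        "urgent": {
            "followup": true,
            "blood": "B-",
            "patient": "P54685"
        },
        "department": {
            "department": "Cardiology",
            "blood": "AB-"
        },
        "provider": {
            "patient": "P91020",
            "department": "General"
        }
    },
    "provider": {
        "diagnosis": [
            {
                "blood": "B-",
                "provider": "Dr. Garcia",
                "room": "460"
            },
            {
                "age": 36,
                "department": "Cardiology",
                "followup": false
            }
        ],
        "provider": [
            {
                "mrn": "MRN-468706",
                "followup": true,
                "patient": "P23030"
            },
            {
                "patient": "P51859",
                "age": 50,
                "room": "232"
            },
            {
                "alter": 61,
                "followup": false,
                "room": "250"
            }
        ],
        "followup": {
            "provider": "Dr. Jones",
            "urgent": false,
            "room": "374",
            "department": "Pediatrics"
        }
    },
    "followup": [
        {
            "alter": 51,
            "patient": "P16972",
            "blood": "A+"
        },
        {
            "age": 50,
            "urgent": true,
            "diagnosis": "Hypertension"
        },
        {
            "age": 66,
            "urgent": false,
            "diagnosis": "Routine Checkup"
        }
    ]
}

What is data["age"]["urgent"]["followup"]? True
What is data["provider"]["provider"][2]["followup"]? False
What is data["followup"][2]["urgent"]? False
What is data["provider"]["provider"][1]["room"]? "232"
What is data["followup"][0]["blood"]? "A+"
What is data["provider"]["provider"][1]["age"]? 50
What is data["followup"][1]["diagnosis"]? "Hypertension"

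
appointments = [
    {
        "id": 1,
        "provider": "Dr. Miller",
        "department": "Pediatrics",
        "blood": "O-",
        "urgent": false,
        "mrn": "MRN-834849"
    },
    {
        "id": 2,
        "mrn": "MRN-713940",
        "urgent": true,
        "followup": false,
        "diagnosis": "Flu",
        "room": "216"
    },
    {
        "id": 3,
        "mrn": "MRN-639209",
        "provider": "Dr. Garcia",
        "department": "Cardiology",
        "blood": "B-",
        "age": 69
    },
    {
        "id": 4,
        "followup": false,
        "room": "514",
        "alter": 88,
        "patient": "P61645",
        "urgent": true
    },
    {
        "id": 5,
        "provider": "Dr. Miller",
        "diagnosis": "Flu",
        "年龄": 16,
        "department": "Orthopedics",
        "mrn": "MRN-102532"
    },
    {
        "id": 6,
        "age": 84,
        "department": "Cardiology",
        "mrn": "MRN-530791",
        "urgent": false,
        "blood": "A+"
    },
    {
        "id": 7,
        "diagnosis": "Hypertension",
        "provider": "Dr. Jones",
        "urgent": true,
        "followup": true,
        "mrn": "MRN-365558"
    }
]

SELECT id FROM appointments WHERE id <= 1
[1]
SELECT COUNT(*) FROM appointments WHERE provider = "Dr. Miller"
2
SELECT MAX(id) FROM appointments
7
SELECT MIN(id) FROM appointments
1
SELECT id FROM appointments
[1, 2, 3, 4, 5, 6, 7]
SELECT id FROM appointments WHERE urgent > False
[2, 4, 7]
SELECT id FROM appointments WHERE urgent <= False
[1, 6]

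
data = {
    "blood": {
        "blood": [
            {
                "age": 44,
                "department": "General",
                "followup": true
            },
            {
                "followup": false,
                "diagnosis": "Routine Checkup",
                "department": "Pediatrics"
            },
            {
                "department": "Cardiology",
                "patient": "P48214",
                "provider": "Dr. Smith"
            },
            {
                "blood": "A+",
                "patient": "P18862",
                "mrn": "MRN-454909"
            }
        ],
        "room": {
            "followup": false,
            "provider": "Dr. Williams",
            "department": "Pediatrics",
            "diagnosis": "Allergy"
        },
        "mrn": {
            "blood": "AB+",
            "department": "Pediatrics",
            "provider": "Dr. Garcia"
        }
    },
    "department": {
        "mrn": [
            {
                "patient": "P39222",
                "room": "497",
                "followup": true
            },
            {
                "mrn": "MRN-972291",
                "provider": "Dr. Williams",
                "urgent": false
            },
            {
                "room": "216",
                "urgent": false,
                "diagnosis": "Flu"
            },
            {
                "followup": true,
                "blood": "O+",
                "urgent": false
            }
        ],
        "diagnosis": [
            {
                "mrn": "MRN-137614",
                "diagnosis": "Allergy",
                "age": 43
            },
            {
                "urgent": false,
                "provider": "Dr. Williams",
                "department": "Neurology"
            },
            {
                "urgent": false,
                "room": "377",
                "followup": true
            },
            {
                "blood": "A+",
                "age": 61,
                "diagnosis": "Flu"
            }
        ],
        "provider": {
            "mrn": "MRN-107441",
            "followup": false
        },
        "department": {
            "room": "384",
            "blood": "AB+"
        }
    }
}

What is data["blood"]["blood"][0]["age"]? 44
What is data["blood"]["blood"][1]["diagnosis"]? "Routine Checkup"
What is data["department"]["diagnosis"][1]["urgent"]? False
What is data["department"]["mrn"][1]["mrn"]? "MRN-972291"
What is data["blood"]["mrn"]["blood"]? "AB+"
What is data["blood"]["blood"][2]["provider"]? "Dr. Smith"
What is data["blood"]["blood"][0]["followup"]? True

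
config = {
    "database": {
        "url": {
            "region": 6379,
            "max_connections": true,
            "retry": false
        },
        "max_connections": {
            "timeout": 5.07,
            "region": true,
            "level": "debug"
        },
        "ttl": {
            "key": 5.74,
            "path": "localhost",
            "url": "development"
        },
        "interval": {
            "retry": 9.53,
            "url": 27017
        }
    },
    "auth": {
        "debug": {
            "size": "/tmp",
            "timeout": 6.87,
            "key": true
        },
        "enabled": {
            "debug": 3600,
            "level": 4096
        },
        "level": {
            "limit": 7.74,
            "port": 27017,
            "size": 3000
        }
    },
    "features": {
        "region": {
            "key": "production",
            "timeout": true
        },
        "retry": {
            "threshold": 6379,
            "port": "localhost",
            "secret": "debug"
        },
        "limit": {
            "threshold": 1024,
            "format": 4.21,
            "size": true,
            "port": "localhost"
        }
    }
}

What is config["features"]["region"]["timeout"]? True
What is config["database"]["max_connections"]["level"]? "debug"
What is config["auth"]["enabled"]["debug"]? 3600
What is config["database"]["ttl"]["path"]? "localhost"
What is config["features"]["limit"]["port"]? "localhost"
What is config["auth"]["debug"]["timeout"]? 6.87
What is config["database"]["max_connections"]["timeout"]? 5.07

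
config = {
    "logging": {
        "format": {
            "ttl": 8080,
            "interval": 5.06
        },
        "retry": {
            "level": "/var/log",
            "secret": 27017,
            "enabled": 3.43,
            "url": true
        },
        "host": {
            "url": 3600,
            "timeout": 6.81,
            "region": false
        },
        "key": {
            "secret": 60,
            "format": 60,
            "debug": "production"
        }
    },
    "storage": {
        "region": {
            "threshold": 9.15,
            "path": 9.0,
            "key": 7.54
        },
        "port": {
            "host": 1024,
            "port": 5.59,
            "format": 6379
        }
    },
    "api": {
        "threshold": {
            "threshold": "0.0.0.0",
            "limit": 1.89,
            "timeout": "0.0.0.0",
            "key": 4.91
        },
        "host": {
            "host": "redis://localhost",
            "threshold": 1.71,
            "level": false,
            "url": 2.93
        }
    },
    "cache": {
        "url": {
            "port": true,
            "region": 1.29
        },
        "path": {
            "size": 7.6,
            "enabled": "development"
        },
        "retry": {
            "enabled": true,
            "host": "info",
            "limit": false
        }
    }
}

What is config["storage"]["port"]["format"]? 6379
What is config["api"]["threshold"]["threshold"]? "0.0.0.0"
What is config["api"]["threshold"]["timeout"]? "0.0.0.0"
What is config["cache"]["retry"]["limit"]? False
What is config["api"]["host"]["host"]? "redis://localhost"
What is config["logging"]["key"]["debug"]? "production"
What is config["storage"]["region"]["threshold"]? 9.15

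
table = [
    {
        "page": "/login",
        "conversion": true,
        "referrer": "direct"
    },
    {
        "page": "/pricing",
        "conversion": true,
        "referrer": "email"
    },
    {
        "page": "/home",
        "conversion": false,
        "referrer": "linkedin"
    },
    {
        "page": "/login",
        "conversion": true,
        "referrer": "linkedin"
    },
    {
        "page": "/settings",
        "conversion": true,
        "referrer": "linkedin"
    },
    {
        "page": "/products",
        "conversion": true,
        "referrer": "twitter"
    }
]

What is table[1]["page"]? "/pricing"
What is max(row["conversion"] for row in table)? True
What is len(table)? 6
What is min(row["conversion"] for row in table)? False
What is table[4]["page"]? "/settings"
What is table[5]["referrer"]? "twitter"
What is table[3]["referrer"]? "linkedin"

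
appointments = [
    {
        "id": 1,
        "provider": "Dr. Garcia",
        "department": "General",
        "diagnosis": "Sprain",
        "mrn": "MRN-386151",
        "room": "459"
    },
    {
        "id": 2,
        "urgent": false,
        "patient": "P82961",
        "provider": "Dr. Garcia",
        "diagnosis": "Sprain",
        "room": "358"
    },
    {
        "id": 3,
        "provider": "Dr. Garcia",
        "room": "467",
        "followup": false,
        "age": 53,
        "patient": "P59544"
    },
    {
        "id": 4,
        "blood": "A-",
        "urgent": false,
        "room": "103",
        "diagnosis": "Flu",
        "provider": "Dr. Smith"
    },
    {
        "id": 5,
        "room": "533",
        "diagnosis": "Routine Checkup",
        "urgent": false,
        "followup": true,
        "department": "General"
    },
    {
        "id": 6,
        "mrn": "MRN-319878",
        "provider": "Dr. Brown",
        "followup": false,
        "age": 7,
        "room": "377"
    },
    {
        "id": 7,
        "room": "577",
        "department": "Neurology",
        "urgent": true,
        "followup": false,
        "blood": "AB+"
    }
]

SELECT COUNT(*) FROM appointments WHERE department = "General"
2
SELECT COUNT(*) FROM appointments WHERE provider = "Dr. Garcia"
3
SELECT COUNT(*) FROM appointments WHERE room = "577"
1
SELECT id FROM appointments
[1, 2, 3, 4, 5, 6, 7]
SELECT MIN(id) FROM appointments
1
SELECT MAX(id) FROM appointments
7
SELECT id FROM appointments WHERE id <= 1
[1]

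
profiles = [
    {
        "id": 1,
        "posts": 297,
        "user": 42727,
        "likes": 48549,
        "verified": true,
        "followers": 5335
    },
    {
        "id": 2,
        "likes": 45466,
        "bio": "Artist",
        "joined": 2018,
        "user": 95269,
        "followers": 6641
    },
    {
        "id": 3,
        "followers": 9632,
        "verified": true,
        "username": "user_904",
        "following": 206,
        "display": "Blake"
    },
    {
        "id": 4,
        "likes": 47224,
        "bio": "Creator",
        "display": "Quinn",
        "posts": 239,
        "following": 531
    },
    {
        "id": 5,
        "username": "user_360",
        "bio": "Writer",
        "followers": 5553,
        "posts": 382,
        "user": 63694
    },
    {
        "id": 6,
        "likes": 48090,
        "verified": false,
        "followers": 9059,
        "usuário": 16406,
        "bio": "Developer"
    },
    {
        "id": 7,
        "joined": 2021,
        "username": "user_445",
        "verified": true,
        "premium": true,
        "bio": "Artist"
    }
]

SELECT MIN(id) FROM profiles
1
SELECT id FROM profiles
[1, 2, 3, 4, 5, 6, 7]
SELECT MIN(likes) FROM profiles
45466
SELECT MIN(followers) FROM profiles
5335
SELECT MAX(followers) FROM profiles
9632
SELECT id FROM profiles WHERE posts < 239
[]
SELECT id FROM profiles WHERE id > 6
[7]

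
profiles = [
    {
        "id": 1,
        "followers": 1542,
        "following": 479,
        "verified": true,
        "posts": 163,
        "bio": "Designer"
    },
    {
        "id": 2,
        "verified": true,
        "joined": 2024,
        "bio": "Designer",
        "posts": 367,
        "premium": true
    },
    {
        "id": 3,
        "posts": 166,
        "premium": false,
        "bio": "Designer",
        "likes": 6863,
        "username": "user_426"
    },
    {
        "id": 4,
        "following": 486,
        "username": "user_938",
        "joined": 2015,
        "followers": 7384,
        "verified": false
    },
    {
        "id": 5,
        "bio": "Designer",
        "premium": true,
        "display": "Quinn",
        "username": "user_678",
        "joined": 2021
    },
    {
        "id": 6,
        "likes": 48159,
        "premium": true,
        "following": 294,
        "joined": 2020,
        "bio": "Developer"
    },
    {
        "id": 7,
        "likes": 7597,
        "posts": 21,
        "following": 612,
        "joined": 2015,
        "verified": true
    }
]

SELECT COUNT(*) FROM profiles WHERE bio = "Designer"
4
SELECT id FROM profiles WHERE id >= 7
[7]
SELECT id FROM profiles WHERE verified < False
[]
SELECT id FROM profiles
[1, 2, 3, 4, 5, 6, 7]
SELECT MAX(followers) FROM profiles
7384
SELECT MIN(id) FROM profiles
1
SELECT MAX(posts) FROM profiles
367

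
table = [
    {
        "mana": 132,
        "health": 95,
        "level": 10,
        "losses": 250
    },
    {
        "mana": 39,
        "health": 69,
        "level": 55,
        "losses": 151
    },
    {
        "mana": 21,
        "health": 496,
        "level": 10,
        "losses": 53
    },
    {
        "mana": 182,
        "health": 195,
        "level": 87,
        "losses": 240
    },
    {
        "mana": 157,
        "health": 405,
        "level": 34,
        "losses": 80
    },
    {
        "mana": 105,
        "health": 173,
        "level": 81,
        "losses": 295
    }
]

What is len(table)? 6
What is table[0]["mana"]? 132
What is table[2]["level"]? 10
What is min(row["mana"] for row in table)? 21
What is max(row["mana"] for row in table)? 182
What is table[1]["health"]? 69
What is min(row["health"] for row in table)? 69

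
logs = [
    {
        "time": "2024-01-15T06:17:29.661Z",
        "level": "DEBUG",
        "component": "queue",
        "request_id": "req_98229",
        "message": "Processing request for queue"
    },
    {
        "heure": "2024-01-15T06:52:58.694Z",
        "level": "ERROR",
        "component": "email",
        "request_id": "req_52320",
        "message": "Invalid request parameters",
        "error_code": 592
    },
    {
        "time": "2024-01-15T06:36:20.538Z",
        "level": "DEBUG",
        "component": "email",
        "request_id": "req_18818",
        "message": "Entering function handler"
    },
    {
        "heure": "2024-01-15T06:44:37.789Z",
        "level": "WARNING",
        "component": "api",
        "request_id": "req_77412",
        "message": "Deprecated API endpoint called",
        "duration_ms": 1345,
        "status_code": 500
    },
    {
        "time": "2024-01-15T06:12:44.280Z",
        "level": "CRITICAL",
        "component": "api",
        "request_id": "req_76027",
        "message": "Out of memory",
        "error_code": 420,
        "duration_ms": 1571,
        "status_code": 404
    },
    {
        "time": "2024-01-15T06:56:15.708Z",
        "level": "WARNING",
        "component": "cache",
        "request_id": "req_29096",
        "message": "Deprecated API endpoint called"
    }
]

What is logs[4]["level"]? "CRITICAL"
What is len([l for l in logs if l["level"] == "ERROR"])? 1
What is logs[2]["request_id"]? "req_18818"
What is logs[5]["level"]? "WARNING"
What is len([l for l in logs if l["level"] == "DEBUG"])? 2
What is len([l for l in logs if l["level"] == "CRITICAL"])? 1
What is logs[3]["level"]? "WARNING"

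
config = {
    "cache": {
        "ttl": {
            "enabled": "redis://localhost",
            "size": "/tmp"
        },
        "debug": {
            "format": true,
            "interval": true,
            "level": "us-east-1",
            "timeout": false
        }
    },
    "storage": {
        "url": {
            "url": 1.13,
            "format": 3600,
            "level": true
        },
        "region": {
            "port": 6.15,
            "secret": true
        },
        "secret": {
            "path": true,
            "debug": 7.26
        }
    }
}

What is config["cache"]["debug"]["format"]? True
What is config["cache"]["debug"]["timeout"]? False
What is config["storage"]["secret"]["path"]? True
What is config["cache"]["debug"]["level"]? "us-east-1"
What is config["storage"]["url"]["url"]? 1.13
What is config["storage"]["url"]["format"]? 3600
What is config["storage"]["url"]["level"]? True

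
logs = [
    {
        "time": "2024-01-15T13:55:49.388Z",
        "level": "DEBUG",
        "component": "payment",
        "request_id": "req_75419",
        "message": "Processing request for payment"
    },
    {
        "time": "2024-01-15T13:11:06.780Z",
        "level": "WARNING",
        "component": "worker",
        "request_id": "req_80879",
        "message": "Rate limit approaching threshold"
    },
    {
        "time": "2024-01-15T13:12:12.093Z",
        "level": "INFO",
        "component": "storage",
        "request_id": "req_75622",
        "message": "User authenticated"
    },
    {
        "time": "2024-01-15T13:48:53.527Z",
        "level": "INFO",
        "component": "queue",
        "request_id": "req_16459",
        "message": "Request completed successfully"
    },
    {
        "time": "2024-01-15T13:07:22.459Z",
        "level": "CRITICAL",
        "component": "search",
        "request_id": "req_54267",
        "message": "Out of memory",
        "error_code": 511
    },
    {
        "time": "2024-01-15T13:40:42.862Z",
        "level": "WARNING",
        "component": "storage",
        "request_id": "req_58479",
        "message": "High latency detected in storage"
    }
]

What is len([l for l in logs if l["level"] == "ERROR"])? 0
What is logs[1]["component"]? "worker"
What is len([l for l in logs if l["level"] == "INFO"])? 2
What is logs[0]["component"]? "payment"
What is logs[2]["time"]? "2024-01-15T13:12:12.093Z"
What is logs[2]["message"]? "User authenticated"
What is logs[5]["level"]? "WARNING"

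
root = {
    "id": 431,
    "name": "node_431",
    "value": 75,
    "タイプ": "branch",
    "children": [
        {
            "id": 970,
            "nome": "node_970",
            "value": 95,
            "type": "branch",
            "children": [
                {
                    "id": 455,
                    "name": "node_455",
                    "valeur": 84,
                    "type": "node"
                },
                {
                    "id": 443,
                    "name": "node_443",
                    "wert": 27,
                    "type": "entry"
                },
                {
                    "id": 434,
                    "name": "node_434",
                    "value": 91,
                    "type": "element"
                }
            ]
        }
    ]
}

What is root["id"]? 431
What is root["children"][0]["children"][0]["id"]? 455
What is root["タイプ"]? "branch"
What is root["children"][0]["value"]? 95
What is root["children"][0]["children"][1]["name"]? "node_443"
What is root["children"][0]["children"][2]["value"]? 91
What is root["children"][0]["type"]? "branch"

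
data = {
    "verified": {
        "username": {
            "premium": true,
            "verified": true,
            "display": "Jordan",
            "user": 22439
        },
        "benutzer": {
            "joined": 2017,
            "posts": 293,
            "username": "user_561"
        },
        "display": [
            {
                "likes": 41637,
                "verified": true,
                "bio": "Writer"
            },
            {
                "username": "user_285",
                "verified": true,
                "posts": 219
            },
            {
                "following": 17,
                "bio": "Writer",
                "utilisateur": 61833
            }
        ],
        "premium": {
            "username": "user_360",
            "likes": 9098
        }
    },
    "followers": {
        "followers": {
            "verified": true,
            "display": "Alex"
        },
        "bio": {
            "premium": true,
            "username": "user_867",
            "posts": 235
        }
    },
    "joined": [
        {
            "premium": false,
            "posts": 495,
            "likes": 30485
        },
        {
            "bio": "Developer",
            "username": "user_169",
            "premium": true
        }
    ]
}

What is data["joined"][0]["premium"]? False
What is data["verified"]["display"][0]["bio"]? "Writer"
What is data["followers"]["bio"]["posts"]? 235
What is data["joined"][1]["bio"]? "Developer"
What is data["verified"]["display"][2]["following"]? 17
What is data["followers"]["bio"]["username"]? "user_867"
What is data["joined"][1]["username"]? "user_169"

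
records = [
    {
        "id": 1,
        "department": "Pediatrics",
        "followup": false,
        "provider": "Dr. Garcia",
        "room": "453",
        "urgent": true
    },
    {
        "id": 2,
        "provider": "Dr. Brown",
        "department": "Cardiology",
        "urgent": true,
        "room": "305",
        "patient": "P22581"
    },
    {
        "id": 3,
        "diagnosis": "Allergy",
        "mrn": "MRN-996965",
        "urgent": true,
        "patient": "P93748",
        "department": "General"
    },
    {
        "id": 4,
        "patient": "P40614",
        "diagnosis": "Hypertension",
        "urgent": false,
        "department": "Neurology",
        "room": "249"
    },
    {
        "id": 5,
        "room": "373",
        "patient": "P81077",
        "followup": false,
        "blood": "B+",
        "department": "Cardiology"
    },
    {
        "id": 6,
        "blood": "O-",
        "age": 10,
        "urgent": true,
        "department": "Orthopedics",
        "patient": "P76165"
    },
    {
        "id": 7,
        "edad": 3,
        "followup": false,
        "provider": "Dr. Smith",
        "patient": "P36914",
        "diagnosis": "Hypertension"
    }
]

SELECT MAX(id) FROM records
7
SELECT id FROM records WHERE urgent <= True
[1, 2, 3, 4, 6]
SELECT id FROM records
[1, 2, 3, 4, 5, 6, 7]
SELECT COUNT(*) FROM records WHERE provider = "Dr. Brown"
1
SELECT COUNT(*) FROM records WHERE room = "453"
1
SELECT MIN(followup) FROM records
False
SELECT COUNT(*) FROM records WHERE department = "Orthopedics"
1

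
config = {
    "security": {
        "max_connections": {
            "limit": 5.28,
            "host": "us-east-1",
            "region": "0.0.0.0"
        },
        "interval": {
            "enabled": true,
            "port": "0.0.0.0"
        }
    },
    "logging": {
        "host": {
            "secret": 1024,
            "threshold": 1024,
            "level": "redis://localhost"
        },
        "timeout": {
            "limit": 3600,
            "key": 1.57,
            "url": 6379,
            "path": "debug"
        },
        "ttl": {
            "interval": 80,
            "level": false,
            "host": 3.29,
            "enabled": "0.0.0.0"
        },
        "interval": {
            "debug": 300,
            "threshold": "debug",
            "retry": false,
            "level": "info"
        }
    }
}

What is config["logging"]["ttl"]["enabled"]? "0.0.0.0"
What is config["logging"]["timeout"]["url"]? 6379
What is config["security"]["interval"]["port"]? "0.0.0.0"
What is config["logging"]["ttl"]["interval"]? 80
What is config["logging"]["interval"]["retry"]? False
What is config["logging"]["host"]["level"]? "redis://localhost"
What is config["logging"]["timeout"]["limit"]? 3600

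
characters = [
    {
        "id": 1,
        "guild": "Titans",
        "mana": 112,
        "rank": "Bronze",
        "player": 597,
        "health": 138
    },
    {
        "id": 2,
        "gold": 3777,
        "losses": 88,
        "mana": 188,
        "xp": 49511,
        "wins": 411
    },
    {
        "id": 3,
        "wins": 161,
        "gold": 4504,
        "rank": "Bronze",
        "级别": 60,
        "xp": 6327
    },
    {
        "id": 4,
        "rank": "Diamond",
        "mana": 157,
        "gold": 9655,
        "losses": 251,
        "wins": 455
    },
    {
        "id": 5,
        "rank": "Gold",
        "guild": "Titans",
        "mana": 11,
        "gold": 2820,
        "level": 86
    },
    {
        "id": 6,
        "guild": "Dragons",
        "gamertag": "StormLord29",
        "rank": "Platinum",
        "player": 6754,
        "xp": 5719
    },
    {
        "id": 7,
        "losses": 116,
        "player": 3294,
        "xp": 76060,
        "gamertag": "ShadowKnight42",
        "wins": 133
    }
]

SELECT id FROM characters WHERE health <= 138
[1]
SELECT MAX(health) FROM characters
138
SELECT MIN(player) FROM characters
597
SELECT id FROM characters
[1, 2, 3, 4, 5, 6, 7]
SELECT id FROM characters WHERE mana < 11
[]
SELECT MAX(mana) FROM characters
188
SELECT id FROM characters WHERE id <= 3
[1, 2, 3]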